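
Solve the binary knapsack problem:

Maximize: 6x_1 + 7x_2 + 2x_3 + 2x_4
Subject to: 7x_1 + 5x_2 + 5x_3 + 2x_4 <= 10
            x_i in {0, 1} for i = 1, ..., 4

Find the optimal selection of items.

Items: item 1 (v=6, w=7), item 2 (v=7, w=5), item 3 (v=2, w=5), item 4 (v=2, w=2)
Capacity: 10
Checking all 16 subsets (w = total weight, v = total value):
  {}: w = 0, v = 0
  {1}: w = 7, v = 6
  {2}: w = 5, v = 7
  {3}: w = 5, v = 2
  {4}: w = 2, v = 2
  {1, 2}: w = 12 > 10, infeasible
  {1, 3}: w = 12 > 10, infeasible
  {1, 4}: w = 9, v = 8
  {2, 3}: w = 10, v = 9
  {2, 4}: w = 7, v = 9
  {3, 4}: w = 7, v = 4
  {1, 2, 3}: w = 17 > 10, infeasible
  {1, 2, 4}: w = 14 > 10, infeasible
  {1, 3, 4}: w = 14 > 10, infeasible
  {2, 3, 4}: w = 12 > 10, infeasible
  {1, 2, 3, 4}: w = 19 > 10, infeasible
Best feasible subset: items [2, 3]
(The same value 9 is also attained by {2, 4}.)
Total weight: 10 <= 10, total value: 9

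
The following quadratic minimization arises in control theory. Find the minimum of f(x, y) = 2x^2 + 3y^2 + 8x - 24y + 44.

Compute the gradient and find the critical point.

f(x,y) = 2x^2 + 3y^2 + 8x - 24y + 44
df/dx = 4x + (8) = 0  =>  x = -2
df/dy = 6y + (-24) = 0  =>  y = 4
f(-2, 4) = 2*(-2)^2 + 3*(4)^2 + 8*(-2) + -24*(4) + 44 = -12
Hessian is diagonal with entries 4, 6 > 0, so this is a minimum.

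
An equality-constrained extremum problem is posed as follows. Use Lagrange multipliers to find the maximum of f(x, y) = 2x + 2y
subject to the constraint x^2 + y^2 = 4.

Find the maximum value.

Set up Lagrange conditions: grad f = lambda * grad g
  2 = 2*lambda*x
  2 = 2*lambda*y
From these: x/y = 2/2, so x = 2t, y = 2t for some t.
Substitute into constraint: (2t)^2 + (2t)^2 = 4
  t^2 * 8 = 4
  t = sqrt(4/8)
Maximum = 2*x + 2*y = (2^2 + 2^2)*t = 8 * sqrt(4/8) = sqrt(32)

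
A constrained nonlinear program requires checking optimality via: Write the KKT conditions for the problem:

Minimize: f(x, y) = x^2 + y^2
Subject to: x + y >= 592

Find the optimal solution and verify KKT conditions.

KKT conditions for min x^2 + y^2 s.t. x + y >= 592:
Stationarity: 2x = mu, 2y = mu
So x = y = mu/2.
Complementary slackness: mu*(x + y - 592) = 0
Primal feasibility: x + y >= 592; dual feasibility: mu >= 0
If mu = 0 then x = y = 0, but 0 + 0 < 592 is infeasible, so the constraint is active.
Constraint active: x + y = 2*(mu/2) = 592 => mu = 592
x = y = 296, f = 175232
Verify: stationarity 2*296 = 592 = mu; primal 296 + 296 = 592 >= 592; dual mu = 592 >= 0; complementary slackness 592*(592 - 592) = 0. All KKT conditions hold.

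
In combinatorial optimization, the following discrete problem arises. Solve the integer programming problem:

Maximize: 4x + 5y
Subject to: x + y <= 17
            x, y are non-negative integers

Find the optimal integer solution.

Objective: 4x + 5y, constraint: x + y <= 17
Coefficient of y is 5 > coefficient of x is 4, so allocate the entire budget to y.
Optimal: x = 0, y = 17, value = 85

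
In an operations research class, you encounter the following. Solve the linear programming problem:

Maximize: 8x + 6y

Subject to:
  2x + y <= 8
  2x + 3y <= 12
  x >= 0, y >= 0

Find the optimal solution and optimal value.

Feasible vertices: (0, 0), (0, 4), (3, 2), (4, 0)
Objective 8x + 6y at each:
  (0, 0): 0
  (0, 4): 24
  (3, 2): 36
  (4, 0): 32
Maximum is 36 at (3, 2).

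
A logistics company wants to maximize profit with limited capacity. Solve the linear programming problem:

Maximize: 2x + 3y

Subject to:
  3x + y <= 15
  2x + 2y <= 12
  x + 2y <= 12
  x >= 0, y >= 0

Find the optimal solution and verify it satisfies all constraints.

Feasible vertices: (0, 0), (0, 6), (9/2, 3/2), (5, 0)
Objective 2x + 3y at each vertex:
  (0, 0): 0
  (0, 6): 18
  (9/2, 3/2): 27/2
  (5, 0): 10
Maximum is 18 at (0, 6).
Verify constraints at (x, y) = (0, 6):
  3*0 + 1*6 = 6 <= 15
  2*0 + 2*6 = 12 <= 12 (active)
  1*0 + 2*6 = 12 <= 12 (active)
  x = 0 >= 0, y = 6 >= 0. All constraints satisfied.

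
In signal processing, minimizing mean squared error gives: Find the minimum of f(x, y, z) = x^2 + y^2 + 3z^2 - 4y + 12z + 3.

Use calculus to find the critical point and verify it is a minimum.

f(x,y,z) = x^2 + y^2 + 3z^2 - 4y + 12z + 3
df/dx = 2x + (0) = 0 => x = 0
df/dy = 2y + (-4) = 0 => y = 2
df/dz = 6z + (12) = 0 => z = -2
f(0,2,-2) = 1*(0)^2 + 1*(2)^2 + 3*(-2)^2 + -4*(2) + 12*(-2) + 3 = -13
Hessian is diagonal with entries 2, 2, 6 > 0, confirmed minimum.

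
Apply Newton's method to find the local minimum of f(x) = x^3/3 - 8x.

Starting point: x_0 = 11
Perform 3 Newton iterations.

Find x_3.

f(x) = x^3/3 - 8x
f'(x) = x^2 - 8, f''(x) = 2x
Newton update: x_{n+1} = x_n - (x_n^2 - 8)/(2*x_n)
Step 1: x_0 = 11, f'=113, f''=22, x_1 = 129/22
Step 2: x_1 = 129/22, f'=12769/484, f''=129/11, x_2 = 20513/5676
Step 3: x_2 = 20513/5676, f'=163047361/32216976, f''=20513/2838, x_3 = 678518977/232863576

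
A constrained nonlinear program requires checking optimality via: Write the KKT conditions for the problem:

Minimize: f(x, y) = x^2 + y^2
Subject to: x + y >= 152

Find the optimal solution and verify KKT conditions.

KKT conditions for min x^2 + y^2 s.t. x + y >= 152:
Stationarity: 2x = mu, 2y = mu
So x = y = mu/2.
Complementary slackness: mu*(x + y - 152) = 0
Primal feasibility: x + y >= 152; dual feasibility: mu >= 0
If mu = 0 then x = y = 0, but 0 + 0 < 152 is infeasible, so the constraint is active.
Constraint active: x + y = 2*(mu/2) = 152 => mu = 152
x = y = 76, f = 11552
Verify: stationarity 2*76 = 152 = mu; primal 76 + 76 = 152 >= 152; dual mu = 152 >= 0; complementary slackness 152*(152 - 152) = 0. All KKT conditions hold.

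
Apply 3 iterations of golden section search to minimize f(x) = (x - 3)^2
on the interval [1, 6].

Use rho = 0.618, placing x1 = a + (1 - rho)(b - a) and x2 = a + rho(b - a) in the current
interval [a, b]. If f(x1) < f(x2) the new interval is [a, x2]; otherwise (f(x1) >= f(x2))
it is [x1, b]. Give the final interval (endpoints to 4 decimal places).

Golden section search for min of f(x) = (x - 3)^2 on [1, 6].
Each step: x1 = a + (1 - rho)(b - a), x2 = a + rho(b - a); if f(x1) < f(x2) keep [a, x2], otherwise keep [x1, b].
Step 1: [1.0000, 6.0000], x1=2.9100 (f=0.0081), x2=4.0900 (f=1.1881); f(x1) < f(x2) => keep [1.0000, 4.0900]
Step 2: [1.0000, 4.0900], x1=2.1804 (f=0.6718), x2=2.9096 (f=0.0082); f(x1) > f(x2) => keep [2.1804, 4.0900]
Step 3: [2.1804, 4.0900], x1=2.9099 (f=0.0081), x2=3.3605 (f=0.1300); f(x1) < f(x2) => keep [2.1804, 3.3605]
Final interval: [2.1804, 3.3605]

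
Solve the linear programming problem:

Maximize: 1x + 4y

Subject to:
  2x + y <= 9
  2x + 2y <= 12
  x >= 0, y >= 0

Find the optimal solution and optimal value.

Feasible vertices: (0, 0), (0, 6), (3, 3), (9/2, 0)
Objective 1x + 4y at each:
  (0, 0): 0
  (0, 6): 24
  (3, 3): 15
  (9/2, 0): 9/2
Maximum is 24 at (0, 6).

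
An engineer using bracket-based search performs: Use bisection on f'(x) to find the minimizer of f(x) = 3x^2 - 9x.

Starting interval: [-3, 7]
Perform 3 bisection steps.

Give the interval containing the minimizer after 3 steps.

Finding critical point of f(x) = 3x^2 - 9x using bisection on f'(x) = 6x + -9.
f'(x) = 0 when x = 3/2.
Starting interval: [-3, 7]
Step 1: mid = 2, f'(mid) = 3, new interval = [-3, 2]
Step 2: mid = -1/2, f'(mid) = -12, new interval = [-1/2, 2]
Step 3: mid = 3/4, f'(mid) = -9/2, new interval = [3/4, 2]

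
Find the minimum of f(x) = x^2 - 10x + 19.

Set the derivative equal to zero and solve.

f(x) = x^2 - 10x + 19
f'(x) = 2x + (-10) = 0
x = 10/2 = 5
f(5) = -6
Since f''(x) = 2 > 0, this is a minimum.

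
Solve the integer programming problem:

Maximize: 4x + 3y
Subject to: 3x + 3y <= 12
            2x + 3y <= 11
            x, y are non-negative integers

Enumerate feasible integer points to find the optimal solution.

Constraint 1: 3x + 3y <= 12
Constraint 2: 2x + 3y <= 11
Feasible x range (need y >= 0): 0 <= x <= min(12/3, 11/2) => x in {0, ..., 4}.
Enumerate feasible integer points row by row (the coefficient of y is 3 > 0, so for each x the largest feasible y gives the best value):
  x = 0: y <= min((12 - 3*0)/3, (11 - 2*0)/3) => y in {0, ..., 3}; best 4*0 + 3*3 = 9
  x = 1: y <= min((12 - 3*1)/3, (11 - 2*1)/3) => y in {0, ..., 3}; best 4*1 + 3*3 = 13
  x = 2: y <= min((12 - 3*2)/3, (11 - 2*2)/3) => y in {0, ..., 2}; best 4*2 + 3*2 = 14
  x = 3: y <= min((12 - 3*3)/3, (11 - 2*3)/3) => y in {0, ..., 1}; best 4*3 + 3*1 = 15
  x = 4: y <= min((12 - 3*4)/3, (11 - 2*4)/3) => y in {0}; best 4*4 + 3*0 = 16
The maximum 4x + 3y = 16 is achieved at x = 4, y = 0.
Check: 3*4 + 3*0 = 12 <= 12 and 2*4 + 3*0 = 8 <= 11.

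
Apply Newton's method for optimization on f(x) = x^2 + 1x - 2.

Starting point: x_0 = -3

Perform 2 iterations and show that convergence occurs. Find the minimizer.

f(x) = x^2 + 1x - 2, f'(x) = 2x + (1), f''(x) = 2
Step 1: f'(-3) = -5, x_1 = -3 - -5/2 = -1/2
Step 2: f'(-1/2) = 0, x_2 = -1/2 (converged)
Newton's method converges in 1 step for quadratics.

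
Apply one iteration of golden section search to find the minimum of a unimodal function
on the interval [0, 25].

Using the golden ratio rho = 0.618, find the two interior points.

Golden section search on [0, 25].
Golden ratio rho = 0.618 (approx).
Interior points:
  x_1 = 0 + (1-0.618)*25 = 9.5500
  x_2 = 0 + 0.618*25 = 15.4500
Compare f(x_1) and f(x_2) to determine which subinterval to keep.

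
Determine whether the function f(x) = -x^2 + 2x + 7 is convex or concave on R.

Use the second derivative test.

f(x) = -x^2 + 2x + 7
f'(x) = -2x + 2
f''(x) = -2
Since f''(x) = -2 < 0 for all x, f is concave on R.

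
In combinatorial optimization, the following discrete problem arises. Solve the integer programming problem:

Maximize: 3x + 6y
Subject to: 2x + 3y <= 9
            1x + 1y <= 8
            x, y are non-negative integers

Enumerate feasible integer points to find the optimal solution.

Constraint 1: 2x + 3y <= 9
Constraint 2: 1x + 1y <= 8
Feasible x range (need y >= 0): 0 <= x <= min(9/2, 8/1) => x in {0, ..., 4}.
Enumerate feasible integer points row by row (the coefficient of y is 6 > 0, so for each x the largest feasible y gives the best value):
  x = 0: y <= min((9 - 2*0)/3, (8 - 1*0)/1) => y in {0, ..., 3}; best 3*0 + 6*3 = 18
  x = 1: y <= min((9 - 2*1)/3, (8 - 1*1)/1) => y in {0, ..., 2}; best 3*1 + 6*2 = 15
  x = 2: y <= min((9 - 2*2)/3, (8 - 1*2)/1) => y in {0, ..., 1}; best 3*2 + 6*1 = 12
  x = 3: y <= min((9 - 2*3)/3, (8 - 1*3)/1) => y in {0, ..., 1}; best 3*3 + 6*1 = 15
  x = 4: y <= min((9 - 2*4)/3, (8 - 1*4)/1) => y in {0}; best 3*4 + 6*0 = 12
The maximum 3x + 6y = 18 is achieved at x = 0, y = 3.
Check: 2*0 + 3*3 = 9 <= 9 and 1*0 + 1*3 = 3 <= 8.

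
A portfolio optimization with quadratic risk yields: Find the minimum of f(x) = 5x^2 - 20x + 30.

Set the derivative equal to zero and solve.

f(x) = 5x^2 - 20x + 30
f'(x) = 10x + (-20) = 0
x = 20/10 = 2
f(2) = 10
Since f''(x) = 10 > 0, this is a minimum.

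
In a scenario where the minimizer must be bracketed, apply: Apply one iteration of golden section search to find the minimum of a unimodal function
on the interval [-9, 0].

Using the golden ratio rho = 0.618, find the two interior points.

Golden section search on [-9, 0].
Golden ratio rho = 0.618 (approx).
Interior points:
  x_1 = -9 + (1-0.618)*9 = -5.5620
  x_2 = -9 + 0.618*9 = -3.4380
Compare f(x_1) and f(x_2) to determine which subinterval to keep.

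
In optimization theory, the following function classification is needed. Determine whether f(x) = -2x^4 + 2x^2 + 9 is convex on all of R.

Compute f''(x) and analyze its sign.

f(x) = -2x^4 + 2x^2 + 9
f'(x) = -8x^3 + 4x
f''(x) = -24x^2 + 4
f''(x) = -24x^2 + 4 -> -inf as |x| -> inf
Therefore, f is not globally convex on R.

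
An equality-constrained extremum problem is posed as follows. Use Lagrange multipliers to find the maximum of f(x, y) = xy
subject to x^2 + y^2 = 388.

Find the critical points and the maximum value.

Lagrange conditions: y = 2*lambda*x and x = 2*lambda*y
If x = 0 then y = 0, violating the constraint, so x, y != 0.
Dividing: y/x = x/y => x^2 = y^2 => y = x or y = -x
Constraint: 2x^2 = 388 => x^2 = 194 => x = +/-sqrt(194)
Critical points: (sqrt(194), sqrt(194)), (-sqrt(194), -sqrt(194)), (sqrt(194), -sqrt(194)), (-sqrt(194), sqrt(194))
  y = x:  xy = x^2 = 194  at (sqrt(194), sqrt(194)) and (-sqrt(194), -sqrt(194))
  y = -x: xy = -x^2 = -194 at (sqrt(194), -sqrt(194)) and (-sqrt(194), sqrt(194))
Maximum xy = 194 at (sqrt(194), sqrt(194)) and (-sqrt(194), -sqrt(194))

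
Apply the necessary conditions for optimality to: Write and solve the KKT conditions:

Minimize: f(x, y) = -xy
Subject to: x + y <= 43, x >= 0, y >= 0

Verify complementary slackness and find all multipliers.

Problem: min -xy s.t. x + y <= 43 (multiplier lambda), x >= 0 (mu_x), y >= 0 (mu_y)
KKT stationarity: -y + lambda - mu_x = 0, -x + lambda - mu_y = 0, with lambda, mu_x, mu_y >= 0
Complementary slackness: lambda*(x + y - 43) = 0, mu_x*x = 0, mu_y*y = 0
If lambda = 0: y = -mu_x <= 0 and x = -mu_y <= 0 force x = y = 0 with f = 0; but x = y = 43/2 is feasible with f = -1849/4 < 0, so this is not the minimum. Hence lambda > 0 and x + y = 43.
Try x > 0, y > 0 (so mu_x = mu_y = 0): y = lambda, x = lambda => x = y = lambda
x + y = 43 => 2*lambda = 43 => lambda = 43/2
x* = y* = 43/2 > 0, consistent with mu_x = mu_y = 0.
(Any feasible point with x = 0 or y = 0 has f = 0 > -1849/4, so the minimum is not on those boundaries.)
min(-xy) = -1849/4 (i.e. max xy = 1849/4)
Multipliers: lambda = 43/2, mu_x = 0, mu_y = 0
Complementary slackness: lambda*(x + y - 43) = 43/2*(43/2 + 43/2 - 43) = 0, mu_x*x = 0*43/2 = 0, mu_y*y = 0*43/2 = 0. Satisfied.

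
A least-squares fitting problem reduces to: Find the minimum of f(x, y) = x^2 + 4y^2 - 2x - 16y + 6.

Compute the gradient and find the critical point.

f(x,y) = x^2 + 4y^2 - 2x - 16y + 6
df/dx = 2x + (-2) = 0  =>  x = 1
df/dy = 8y + (-16) = 0  =>  y = 2
f(1, 2) = 1*(1)^2 + 4*(2)^2 + -2*(1) + -16*(2) + 6 = -11
Hessian is diagonal with entries 2, 8 > 0, so this is a minimum.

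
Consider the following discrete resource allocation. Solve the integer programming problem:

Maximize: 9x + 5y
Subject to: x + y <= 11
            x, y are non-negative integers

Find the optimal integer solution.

Objective: 9x + 5y, constraint: x + y <= 11
Coefficient of x is 9 >= coefficient of y is 5, so allocate the entire budget to x.
Optimal: x = 11, y = 0, value = 99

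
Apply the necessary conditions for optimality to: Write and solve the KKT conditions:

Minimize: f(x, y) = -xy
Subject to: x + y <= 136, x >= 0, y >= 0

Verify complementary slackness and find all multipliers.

Problem: min -xy s.t. x + y <= 136 (multiplier lambda), x >= 0 (mu_x), y >= 0 (mu_y)
KKT stationarity: -y + lambda - mu_x = 0, -x + lambda - mu_y = 0, with lambda, mu_x, mu_y >= 0
Complementary slackness: lambda*(x + y - 136) = 0, mu_x*x = 0, mu_y*y = 0
If lambda = 0: y = -mu_x <= 0 and x = -mu_y <= 0 force x = y = 0 with f = 0; but x = y = 68 is feasible with f = -4624 < 0, so this is not the minimum. Hence lambda > 0 and x + y = 136.
Try x > 0, y > 0 (so mu_x = mu_y = 0): y = lambda, x = lambda => x = y = lambda
x + y = 136 => 2*lambda = 136 => lambda = 68
x* = y* = 68 > 0, consistent with mu_x = mu_y = 0.
(Any feasible point with x = 0 or y = 0 has f = 0 > -4624, so the minimum is not on those boundaries.)
min(-xy) = -4624 (i.e. max xy = 4624)
Multipliers: lambda = 68, mu_x = 0, mu_y = 0
Complementary slackness: lambda*(x + y - 136) = 68*(68 + 68 - 136) = 0, mu_x*x = 0*68 = 0, mu_y*y = 0*68 = 0. Satisfied.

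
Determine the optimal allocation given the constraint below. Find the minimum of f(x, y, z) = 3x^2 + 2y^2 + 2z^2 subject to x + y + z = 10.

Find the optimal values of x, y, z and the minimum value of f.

Using Lagrange multipliers on f = 3x^2 + 2y^2 + 2z^2 with constraint x + y + z = 10:
Conditions: 2*3*x = lambda, 2*2*y = lambda, 2*2*z = lambda
So x = lambda/6, y = lambda/4, z = lambda/4
Substituting into constraint: lambda * (2/3) = 10
lambda = 15
x = 5/2, y = 15/4, z = 15/4
Minimum value = 75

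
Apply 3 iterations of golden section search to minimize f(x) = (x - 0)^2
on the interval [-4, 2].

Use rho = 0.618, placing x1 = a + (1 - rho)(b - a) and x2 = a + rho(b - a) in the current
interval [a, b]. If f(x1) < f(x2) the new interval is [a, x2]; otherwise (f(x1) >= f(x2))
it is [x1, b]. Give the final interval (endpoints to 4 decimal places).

Golden section search for min of f(x) = (x - 0)^2 on [-4, 2].
Each step: x1 = a + (1 - rho)(b - a), x2 = a + rho(b - a); if f(x1) < f(x2) keep [a, x2], otherwise keep [x1, b].
Step 1: [-4.0000, 2.0000], x1=-1.7080 (f=2.9173), x2=-0.2920 (f=0.0853); f(x1) > f(x2) => keep [-1.7080, 2.0000]
Step 2: [-1.7080, 2.0000], x1=-0.2915 (f=0.0850), x2=0.5835 (f=0.3405); f(x1) < f(x2) => keep [-1.7080, 0.5835]
Step 3: [-1.7080, 0.5835], x1=-0.8326 (f=0.6933), x2=-0.2918 (f=0.0852); f(x1) > f(x2) => keep [-0.8326, 0.5835]
Final interval: [-0.8326, 0.5835]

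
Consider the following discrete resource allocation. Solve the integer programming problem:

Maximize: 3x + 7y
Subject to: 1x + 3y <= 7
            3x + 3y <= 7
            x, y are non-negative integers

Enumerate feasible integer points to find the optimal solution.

Constraint 1: 1x + 3y <= 7
Constraint 2: 3x + 3y <= 7
Feasible x range (need y >= 0): 0 <= x <= min(7/1, 7/3) => x in {0, ..., 2}.
Enumerate feasible integer points row by row (the coefficient of y is 7 > 0, so for each x the largest feasible y gives the best value):
  x = 0: y <= min((7 - 1*0)/3, (7 - 3*0)/3) => y in {0, ..., 2}; best 3*0 + 7*2 = 14
  x = 1: y <= min((7 - 1*1)/3, (7 - 3*1)/3) => y in {0, ..., 1}; best 3*1 + 7*1 = 10
  x = 2: y <= min((7 - 1*2)/3, (7 - 3*2)/3) => y in {0}; best 3*2 + 7*0 = 6
The maximum 3x + 7y = 14 is achieved at x = 0, y = 2.
Check: 1*0 + 3*2 = 6 <= 7 and 3*0 + 3*2 = 6 <= 7.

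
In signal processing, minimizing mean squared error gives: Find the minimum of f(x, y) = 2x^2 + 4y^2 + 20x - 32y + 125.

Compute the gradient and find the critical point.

f(x,y) = 2x^2 + 4y^2 + 20x - 32y + 125
df/dx = 4x + (20) = 0  =>  x = -5
df/dy = 8y + (-32) = 0  =>  y = 4
f(-5, 4) = 2*(-5)^2 + 4*(4)^2 + 20*(-5) + -32*(4) + 125 = 11
Hessian is diagonal with entries 4, 8 > 0, so this is a minimum.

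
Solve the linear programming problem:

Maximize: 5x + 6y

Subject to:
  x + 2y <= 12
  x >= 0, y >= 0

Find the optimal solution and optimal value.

The feasible region has vertices at [(0, 0), (12, 0), (0, 6)].
Checking objective 5x + 6y at each vertex:
  (0, 0): 5*0 + 6*0 = 0
  (12, 0): 5*12 + 6*0 = 60
  (0, 6): 5*0 + 6*6 = 36
Maximum is 60 at (12, 0).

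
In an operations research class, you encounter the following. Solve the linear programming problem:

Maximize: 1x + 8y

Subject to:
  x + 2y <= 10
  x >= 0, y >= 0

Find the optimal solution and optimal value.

The feasible region has vertices at [(0, 0), (10, 0), (0, 5)].
Checking objective 1x + 8y at each vertex:
  (0, 0): 1*0 + 8*0 = 0
  (10, 0): 1*10 + 8*0 = 10
  (0, 5): 1*0 + 8*5 = 40
Maximum is 40 at (0, 5).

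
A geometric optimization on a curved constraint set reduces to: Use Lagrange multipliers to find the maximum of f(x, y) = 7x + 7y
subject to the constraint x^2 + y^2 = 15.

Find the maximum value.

Set up Lagrange conditions: grad f = lambda * grad g
  7 = 2*lambda*x
  7 = 2*lambda*y
From these: x/y = 7/7, so x = 7t, y = 7t for some t.
Substitute into constraint: (7t)^2 + (7t)^2 = 15
  t^2 * 98 = 15
  t = sqrt(15/98)
Maximum = 7*x + 7*y = (7^2 + 7^2)*t = 98 * sqrt(15/98) = sqrt(1470)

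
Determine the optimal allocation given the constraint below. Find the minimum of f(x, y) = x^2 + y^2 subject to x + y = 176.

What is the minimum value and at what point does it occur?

Substitute y = 176 - x into f(x,y) = x^2 + y^2:
g(x) = x^2 + (176 - x)^2 = 2x^2 - 352x + 30976
g'(x) = 4x - 352 = 0  =>  x = 88
y = 176 - 88 = 88
Minimum value = 88^2 + 88^2 = 15488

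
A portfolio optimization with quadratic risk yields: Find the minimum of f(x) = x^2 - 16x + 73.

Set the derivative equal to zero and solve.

f(x) = x^2 - 16x + 73
f'(x) = 2x + (-16) = 0
x = 16/2 = 8
f(8) = 9
Since f''(x) = 2 > 0, this is a minimum.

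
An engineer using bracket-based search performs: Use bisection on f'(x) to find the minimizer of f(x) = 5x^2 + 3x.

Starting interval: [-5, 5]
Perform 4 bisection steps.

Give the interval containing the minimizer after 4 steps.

Finding critical point of f(x) = 5x^2 + 3x using bisection on f'(x) = 10x + 3.
f'(x) = 0 when x = -3/10.
Starting interval: [-5, 5]
Step 1: mid = 0, f'(mid) = 3, new interval = [-5, 0]
Step 2: mid = -5/2, f'(mid) = -22, new interval = [-5/2, 0]
Step 3: mid = -5/4, f'(mid) = -19/2, new interval = [-5/4, 0]
Step 4: mid = -5/8, f'(mid) = -13/4, new interval = [-5/8, 0]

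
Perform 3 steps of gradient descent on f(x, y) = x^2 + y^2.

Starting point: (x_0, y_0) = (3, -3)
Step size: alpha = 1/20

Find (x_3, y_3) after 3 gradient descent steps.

f(x,y) = x^2 + y^2
grad_x = 2x + 0y, grad_y = 2y + 0x
Step 1: grad = (6, -6), (27/10, -27/10)
Step 2: grad = (27/5, -27/5), (243/100, -243/100)
Step 3: grad = (243/50, -243/50), (2187/1000, -2187/1000)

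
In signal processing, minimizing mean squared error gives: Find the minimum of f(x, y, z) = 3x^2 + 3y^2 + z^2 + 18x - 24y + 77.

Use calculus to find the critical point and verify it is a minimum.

f(x,y,z) = 3x^2 + 3y^2 + z^2 + 18x - 24y + 77
df/dx = 6x + (18) = 0 => x = -3
df/dy = 6y + (-24) = 0 => y = 4
df/dz = 2z + (0) = 0 => z = 0
f(-3,4,0) = 3*(-3)^2 + 3*(4)^2 + 1*(0)^2 + 18*(-3) + -24*(4) + 77 = 2
Hessian is diagonal with entries 6, 6, 2 > 0, confirmed minimum.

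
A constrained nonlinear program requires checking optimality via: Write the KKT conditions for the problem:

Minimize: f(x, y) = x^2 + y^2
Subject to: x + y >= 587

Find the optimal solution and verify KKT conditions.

KKT conditions for min x^2 + y^2 s.t. x + y >= 587:
Stationarity: 2x = mu, 2y = mu
So x = y = mu/2.
Complementary slackness: mu*(x + y - 587) = 0
Primal feasibility: x + y >= 587; dual feasibility: mu >= 0
If mu = 0 then x = y = 0, but 0 + 0 < 587 is infeasible, so the constraint is active.
Constraint active: x + y = 2*(mu/2) = 587 => mu = 587
x = y = 587/2, f = 344569/2
Verify: stationarity 2*(587/2) = 587 = mu; primal 587/2 + 587/2 = 587 >= 587; dual mu = 587 >= 0; complementary slackness 587*(587 - 587) = 0. All KKT conditions hold.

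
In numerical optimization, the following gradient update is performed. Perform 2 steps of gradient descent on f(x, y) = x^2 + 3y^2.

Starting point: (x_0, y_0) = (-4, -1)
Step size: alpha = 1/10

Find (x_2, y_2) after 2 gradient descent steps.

f(x,y) = x^2 + 3y^2
grad_x = 2x + 0y, grad_y = 6y + 0x
Step 1: grad = (-8, -6), (-16/5, -2/5)
Step 2: grad = (-32/5, -12/5), (-64/25, -4/25)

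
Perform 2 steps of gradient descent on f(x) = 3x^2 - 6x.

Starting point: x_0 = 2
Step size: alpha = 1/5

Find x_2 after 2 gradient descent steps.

f(x) = 3x^2 - 6x, f'(x) = 6x + (-6)
Step 1: f'(2) = 6, x_1 = 2 - 1/5 * 6 = 4/5
Step 2: f'(4/5) = -6/5, x_2 = 4/5 - 1/5 * -6/5 = 26/25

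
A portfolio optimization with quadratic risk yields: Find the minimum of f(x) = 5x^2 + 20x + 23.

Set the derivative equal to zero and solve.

f(x) = 5x^2 + 20x + 23
f'(x) = 10x + (20) = 0
x = -20/10 = -2
f(-2) = 3
Since f''(x) = 10 > 0, this is a minimum.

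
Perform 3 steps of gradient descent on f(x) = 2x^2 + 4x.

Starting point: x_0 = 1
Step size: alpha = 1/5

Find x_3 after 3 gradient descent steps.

f(x) = 2x^2 + 4x, f'(x) = 4x + (4)
Step 1: f'(1) = 8, x_1 = 1 - 1/5 * 8 = -3/5
Step 2: f'(-3/5) = 8/5, x_2 = -3/5 - 1/5 * 8/5 = -23/25
Step 3: f'(-23/25) = 8/25, x_3 = -23/25 - 1/5 * 8/25 = -123/125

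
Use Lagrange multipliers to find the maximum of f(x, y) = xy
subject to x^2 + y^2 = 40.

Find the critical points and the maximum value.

Lagrange conditions: y = 2*lambda*x and x = 2*lambda*y
If x = 0 then y = 0, violating the constraint, so x, y != 0.
Dividing: y/x = x/y => x^2 = y^2 => y = x or y = -x
Constraint: 2x^2 = 40 => x^2 = 20 => x = +/-sqrt(20)
Critical points: (sqrt(20), sqrt(20)), (-sqrt(20), -sqrt(20)), (sqrt(20), -sqrt(20)), (-sqrt(20), sqrt(20))
  y = x:  xy = x^2 = 20  at (sqrt(20), sqrt(20)) and (-sqrt(20), -sqrt(20))
  y = -x: xy = -x^2 = -20 at (sqrt(20), -sqrt(20)) and (-sqrt(20), sqrt(20))
Maximum xy = 20 at (sqrt(20), sqrt(20)) and (-sqrt(20), -sqrt(20))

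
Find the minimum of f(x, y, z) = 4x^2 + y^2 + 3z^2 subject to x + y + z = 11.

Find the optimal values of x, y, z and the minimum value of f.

Using Lagrange multipliers on f = 4x^2 + y^2 + 3z^2 with constraint x + y + z = 11:
Conditions: 2*4*x = lambda, 2*1*y = lambda, 2*3*z = lambda
So x = lambda/8, y = lambda/2, z = lambda/6
Substituting into constraint: lambda * (19/24) = 11
lambda = 264/19
x = 33/19, y = 132/19, z = 44/19
Minimum value = 1452/19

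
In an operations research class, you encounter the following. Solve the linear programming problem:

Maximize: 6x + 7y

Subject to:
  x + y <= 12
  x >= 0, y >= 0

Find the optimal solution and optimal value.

The feasible region has vertices at [(0, 0), (12, 0), (0, 12)].
Checking objective 6x + 7y at each vertex:
  (0, 0): 6*0 + 7*0 = 0
  (12, 0): 6*12 + 7*0 = 72
  (0, 12): 6*0 + 7*12 = 84
Maximum is 84 at (0, 12).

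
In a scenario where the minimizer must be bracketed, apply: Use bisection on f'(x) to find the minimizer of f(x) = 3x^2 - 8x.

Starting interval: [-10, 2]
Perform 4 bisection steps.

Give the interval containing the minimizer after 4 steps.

Finding critical point of f(x) = 3x^2 - 8x using bisection on f'(x) = 6x + -8.
f'(x) = 0 when x = 4/3.
Starting interval: [-10, 2]
Step 1: mid = -4, f'(mid) = -32, new interval = [-4, 2]
Step 2: mid = -1, f'(mid) = -14, new interval = [-1, 2]
Step 3: mid = 1/2, f'(mid) = -5, new interval = [1/2, 2]
Step 4: mid = 5/4, f'(mid) = -1/2, new interval = [5/4, 2]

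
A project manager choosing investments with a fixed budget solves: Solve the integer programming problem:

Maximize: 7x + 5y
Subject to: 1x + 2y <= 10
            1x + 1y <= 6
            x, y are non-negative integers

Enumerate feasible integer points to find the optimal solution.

Constraint 1: 1x + 2y <= 10
Constraint 2: 1x + 1y <= 6
Feasible x range (need y >= 0): 0 <= x <= min(10/1, 6/1) => x in {0, ..., 6}.
Enumerate feasible integer points row by row (the coefficient of y is 5 > 0, so for each x the largest feasible y gives the best value):
  x = 0: y <= min((10 - 1*0)/2, (6 - 1*0)/1) => y in {0, ..., 5}; best 7*0 + 5*5 = 25
  x = 1: y <= min((10 - 1*1)/2, (6 - 1*1)/1) => y in {0, ..., 4}; best 7*1 + 5*4 = 27
  x = 2: y <= min((10 - 1*2)/2, (6 - 1*2)/1) => y in {0, ..., 4}; best 7*2 + 5*4 = 34
  x = 3: y <= min((10 - 1*3)/2, (6 - 1*3)/1) => y in {0, ..., 3}; best 7*3 + 5*3 = 36
  x = 4: y <= min((10 - 1*4)/2, (6 - 1*4)/1) => y in {0, ..., 2}; best 7*4 + 5*2 = 38
  x = 5: y <= min((10 - 1*5)/2, (6 - 1*5)/1) => y in {0, ..., 1}; best 7*5 + 5*1 = 40
  x = 6: y <= min((10 - 1*6)/2, (6 - 1*6)/1) => y in {0}; best 7*6 + 5*0 = 42
The maximum 7x + 5y = 42 is achieved at x = 6, y = 0.
Check: 1*6 + 2*0 = 6 <= 10 and 1*6 + 1*0 = 6 <= 6.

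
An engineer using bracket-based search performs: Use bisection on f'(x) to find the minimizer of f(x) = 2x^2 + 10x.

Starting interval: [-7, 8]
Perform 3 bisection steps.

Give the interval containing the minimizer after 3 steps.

Finding critical point of f(x) = 2x^2 + 10x using bisection on f'(x) = 4x + 10.
f'(x) = 0 when x = -5/2.
Starting interval: [-7, 8]
Step 1: mid = 1/2, f'(mid) = 12, new interval = [-7, 1/2]
Step 2: mid = -13/4, f'(mid) = -3, new interval = [-13/4, 1/2]
Step 3: mid = -11/8, f'(mid) = 9/2, new interval = [-13/4, -11/8]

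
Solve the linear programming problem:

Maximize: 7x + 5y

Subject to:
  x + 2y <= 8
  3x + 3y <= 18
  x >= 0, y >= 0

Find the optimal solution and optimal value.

Feasible vertices: (0, 0), (0, 4), (4, 2), (6, 0)
Objective 7x + 5y at each:
  (0, 0): 0
  (0, 4): 20
  (4, 2): 38
  (6, 0): 42
Maximum is 42 at (6, 0).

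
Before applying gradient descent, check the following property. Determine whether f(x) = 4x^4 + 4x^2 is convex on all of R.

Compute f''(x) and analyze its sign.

f(x) = 4x^4 + 4x^2
f'(x) = 16x^3 + 8x
f''(x) = 48x^2 + 8
f''(x) = 48x^2 + 8 >= 8 > 0 for all x
Therefore, f is convex on R.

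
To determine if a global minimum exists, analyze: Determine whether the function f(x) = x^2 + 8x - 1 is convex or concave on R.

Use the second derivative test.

f(x) = x^2 + 8x - 1
f'(x) = 2x + 8
f''(x) = 2
Since f''(x) = 2 > 0 for all x, f is convex on R.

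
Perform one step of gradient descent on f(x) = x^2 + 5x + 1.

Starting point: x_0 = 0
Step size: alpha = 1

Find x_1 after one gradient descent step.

f(x) = x^2 + 5x + 1
f'(x) = 2x + 5
f'(0) = 2*0 + (5) = 5
x_1 = x_0 - alpha * f'(x_0) = 0 - 1 * 5 = -5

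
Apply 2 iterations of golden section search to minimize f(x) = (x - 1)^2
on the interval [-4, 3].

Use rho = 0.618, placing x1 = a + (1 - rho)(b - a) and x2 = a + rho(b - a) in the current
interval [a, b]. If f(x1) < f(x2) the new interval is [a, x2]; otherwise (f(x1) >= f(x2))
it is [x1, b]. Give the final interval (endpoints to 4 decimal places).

Golden section search for min of f(x) = (x - 1)^2 on [-4, 3].
Each step: x1 = a + (1 - rho)(b - a), x2 = a + rho(b - a); if f(x1) < f(x2) keep [a, x2], otherwise keep [x1, b].
Step 1: [-4.0000, 3.0000], x1=-1.3260 (f=5.4103), x2=0.3260 (f=0.4543); f(x1) > f(x2) => keep [-1.3260, 3.0000]
Step 2: [-1.3260, 3.0000], x1=0.3265 (f=0.4536), x2=1.3475 (f=0.1207); f(x1) > f(x2) => keep [0.3265, 3.0000]
Final interval: [0.3265, 3.0000]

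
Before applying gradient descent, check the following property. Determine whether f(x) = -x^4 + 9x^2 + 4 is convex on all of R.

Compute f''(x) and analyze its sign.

f(x) = -x^4 + 9x^2 + 4
f'(x) = -4x^3 + 18x
f''(x) = -12x^2 + 18
f''(x) = -12x^2 + 18 -> -inf as |x| -> inf
Therefore, f is not globally convex on R.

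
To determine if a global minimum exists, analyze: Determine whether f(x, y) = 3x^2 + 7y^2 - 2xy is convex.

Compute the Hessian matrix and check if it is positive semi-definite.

f(x,y) = 3x^2 + 7y^2 - 2xy
Hessian H = [[6, -2], [-2, 14]]
trace(H) = 20, det(H) = 80
Eigenvalues: (20 +/- sqrt(80)) / 2 = 14.47, 5.528
Since both eigenvalues > 0, f is convex.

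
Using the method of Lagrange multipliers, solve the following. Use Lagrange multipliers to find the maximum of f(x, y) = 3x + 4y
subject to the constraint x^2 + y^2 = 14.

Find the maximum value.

Set up Lagrange conditions: grad f = lambda * grad g
  3 = 2*lambda*x
  4 = 2*lambda*y
From these: x/y = 3/4, so x = 3t, y = 4t for some t.
Substitute into constraint: (3t)^2 + (4t)^2 = 14
  t^2 * 25 = 14
  t = sqrt(14/25)
Maximum = 3*x + 4*y = (3^2 + 4^2)*t = 25 * sqrt(14/25) = sqrt(350)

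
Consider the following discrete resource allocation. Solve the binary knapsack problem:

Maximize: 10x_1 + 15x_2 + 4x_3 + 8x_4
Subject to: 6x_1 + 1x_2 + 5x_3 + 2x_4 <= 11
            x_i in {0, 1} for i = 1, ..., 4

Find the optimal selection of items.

Items: item 1 (v=10, w=6), item 2 (v=15, w=1), item 3 (v=4, w=5), item 4 (v=8, w=2)
Capacity: 11
Checking all 16 subsets (w = total weight, v = total value):
  {}: w = 0, v = 0
  {1}: w = 6, v = 10
  {2}: w = 1, v = 15
  {3}: w = 5, v = 4
  {4}: w = 2, v = 8
  {1, 2}: w = 7, v = 25
  {1, 3}: w = 11, v = 14
  {1, 4}: w = 8, v = 18
  {2, 3}: w = 6, v = 19
  {2, 4}: w = 3, v = 23
  {3, 4}: w = 7, v = 12
  {1, 2, 3}: w = 12 > 11, infeasible
  {1, 2, 4}: w = 9, v = 33
  {1, 3, 4}: w = 13 > 11, infeasible
  {2, 3, 4}: w = 8, v = 27
  {1, 2, 3, 4}: w = 14 > 11, infeasible
Best feasible subset: items [1, 2, 4]
Total weight: 9 <= 11, total value: 33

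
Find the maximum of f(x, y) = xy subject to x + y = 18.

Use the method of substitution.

Substitute y = 18 - x into f(x,y) = xy:
g(x) = x(18 - x) = 18x - x^2
g'(x) = 18 - 2x = 0  =>  x = 9
y = 18 - 9 = 9
Maximum value = 9 * 9 = 81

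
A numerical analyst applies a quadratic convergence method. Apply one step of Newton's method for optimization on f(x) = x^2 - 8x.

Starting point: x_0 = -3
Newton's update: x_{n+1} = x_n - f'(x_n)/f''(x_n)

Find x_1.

f(x) = x^2 - 8x
f'(x) = 2x + (-8), f''(x) = 2
Newton step: x_1 = x_0 - f'(x_0)/f''(x_0)
f'(-3) = -14
x_1 = -3 - -14/2 = 4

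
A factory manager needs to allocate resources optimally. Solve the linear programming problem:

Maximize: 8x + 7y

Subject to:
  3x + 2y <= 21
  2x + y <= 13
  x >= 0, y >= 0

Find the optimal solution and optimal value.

Feasible vertices: (0, 0), (0, 21/2), (5, 3), (13/2, 0)
Objective 8x + 7y at each:
  (0, 0): 0
  (0, 21/2): 147/2
  (5, 3): 61
  (13/2, 0): 52
Maximum is 147/2 at (0, 21/2).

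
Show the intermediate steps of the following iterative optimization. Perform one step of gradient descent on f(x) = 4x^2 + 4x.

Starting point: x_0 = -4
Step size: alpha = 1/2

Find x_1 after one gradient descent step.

f(x) = 4x^2 + 4x
f'(x) = 8x + 4
f'(-4) = 8*-4 + (4) = -28
x_1 = x_0 - alpha * f'(x_0) = -4 - 1/2 * -28 = 10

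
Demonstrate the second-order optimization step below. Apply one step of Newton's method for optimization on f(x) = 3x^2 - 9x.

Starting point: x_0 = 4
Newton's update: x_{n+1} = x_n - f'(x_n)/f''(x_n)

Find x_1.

f(x) = 3x^2 - 9x
f'(x) = 6x + (-9), f''(x) = 6
Newton step: x_1 = x_0 - f'(x_0)/f''(x_0)
f'(4) = 15
x_1 = 4 - 15/6 = 3/2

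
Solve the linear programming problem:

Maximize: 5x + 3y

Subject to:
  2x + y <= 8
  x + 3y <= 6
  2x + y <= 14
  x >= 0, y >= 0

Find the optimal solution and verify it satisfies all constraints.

Feasible vertices: (0, 0), (0, 2), (18/5, 4/5), (4, 0)
Objective 5x + 3y at each vertex:
  (0, 0): 0
  (0, 2): 6
  (18/5, 4/5): 102/5
  (4, 0): 20
Maximum is 102/5 at (18/5, 4/5).
Verify constraints at (x, y) = (18/5, 4/5):
  2*(18/5) + 1*(4/5) = 8 <= 8 (active)
  1*(18/5) + 3*(4/5) = 6 <= 6 (active)
  2*(18/5) + 1*(4/5) = 8 <= 14
  x = 18/5 >= 0, y = 4/5 >= 0. All constraints satisfied.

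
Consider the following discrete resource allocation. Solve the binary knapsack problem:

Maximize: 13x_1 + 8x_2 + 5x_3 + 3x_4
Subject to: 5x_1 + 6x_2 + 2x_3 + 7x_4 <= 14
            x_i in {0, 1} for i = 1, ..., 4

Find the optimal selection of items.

Items: item 1 (v=13, w=5), item 2 (v=8, w=6), item 3 (v=5, w=2), item 4 (v=3, w=7)
Capacity: 14
Checking all 16 subsets (w = total weight, v = total value):
  {}: w = 0, v = 0
  {1}: w = 5, v = 13
  {2}: w = 6, v = 8
  {3}: w = 2, v = 5
  {4}: w = 7, v = 3
  {1, 2}: w = 11, v = 21
  {1, 3}: w = 7, v = 18
  {1, 4}: w = 12, v = 16
  {2, 3}: w = 8, v = 13
  {2, 4}: w = 13, v = 11
  {3, 4}: w = 9, v = 8
  {1, 2, 3}: w = 13, v = 26
  {1, 2, 4}: w = 18 > 14, infeasible
  {1, 3, 4}: w = 14, v = 21
  {2, 3, 4}: w = 15 > 14, infeasible
  {1, 2, 3, 4}: w = 20 > 14, infeasible
Best feasible subset: items [1, 2, 3]
Total weight: 13 <= 14, total value: 26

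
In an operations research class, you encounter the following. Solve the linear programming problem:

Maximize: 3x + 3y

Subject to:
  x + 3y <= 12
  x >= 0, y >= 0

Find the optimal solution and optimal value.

The feasible region has vertices at [(0, 0), (12, 0), (0, 4)].
Checking objective 3x + 3y at each vertex:
  (0, 0): 3*0 + 3*0 = 0
  (12, 0): 3*12 + 3*0 = 36
  (0, 4): 3*0 + 3*4 = 12
Maximum is 36 at (12, 0).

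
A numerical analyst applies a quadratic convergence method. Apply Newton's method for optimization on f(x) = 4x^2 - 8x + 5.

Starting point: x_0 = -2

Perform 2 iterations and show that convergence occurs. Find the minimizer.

f(x) = 4x^2 - 8x + 5, f'(x) = 8x + (-8), f''(x) = 8
Step 1: f'(-2) = -24, x_1 = -2 - -24/8 = 1
Step 2: f'(1) = 0, x_2 = 1 (converged)
Newton's method converges in 1 step for quadratics.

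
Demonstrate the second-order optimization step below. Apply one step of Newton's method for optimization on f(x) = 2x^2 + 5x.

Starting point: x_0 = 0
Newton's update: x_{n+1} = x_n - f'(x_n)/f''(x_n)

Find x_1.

f(x) = 2x^2 + 5x
f'(x) = 4x + (5), f''(x) = 4
Newton step: x_1 = x_0 - f'(x_0)/f''(x_0)
f'(0) = 5
x_1 = 0 - 5/4 = -5/4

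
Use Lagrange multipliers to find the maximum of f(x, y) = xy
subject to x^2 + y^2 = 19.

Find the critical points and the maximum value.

Lagrange conditions: y = 2*lambda*x and x = 2*lambda*y
If x = 0 then y = 0, violating the constraint, so x, y != 0.
Dividing: y/x = x/y => x^2 = y^2 => y = x or y = -x
Constraint: 2x^2 = 19 => x^2 = 19/2 => x = +/-sqrt(19/2)
Critical points: (sqrt(19/2), sqrt(19/2)), (-sqrt(19/2), -sqrt(19/2)), (sqrt(19/2), -sqrt(19/2)), (-sqrt(19/2), sqrt(19/2))
  y = x:  xy = x^2 = 19/2  at (sqrt(19/2), sqrt(19/2)) and (-sqrt(19/2), -sqrt(19/2))
  y = -x: xy = -x^2 = -19/2 at (sqrt(19/2), -sqrt(19/2)) and (-sqrt(19/2), sqrt(19/2))
Maximum xy = 19/2 at (sqrt(19/2), sqrt(19/2)) and (-sqrt(19/2), -sqrt(19/2))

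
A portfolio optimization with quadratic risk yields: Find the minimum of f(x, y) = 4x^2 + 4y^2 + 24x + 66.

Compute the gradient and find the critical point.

f(x,y) = 4x^2 + 4y^2 + 24x + 66
df/dx = 8x + (24) = 0  =>  x = -3
df/dy = 8y + (0) = 0  =>  y = 0
f(-3, 0) = 4*(-3)^2 + 4*(0)^2 + 24*(-3) + 66 = 30
Hessian is diagonal with entries 8, 8 > 0, so this is a minimum.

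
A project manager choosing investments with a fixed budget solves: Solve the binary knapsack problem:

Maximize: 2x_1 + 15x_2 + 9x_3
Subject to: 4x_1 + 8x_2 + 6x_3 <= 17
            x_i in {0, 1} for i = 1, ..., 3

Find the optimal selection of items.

Items: item 1 (v=2, w=4), item 2 (v=15, w=8), item 3 (v=9, w=6)
Capacity: 17
Checking all 8 subsets (w = total weight, v = total value):
  {}: w = 0, v = 0
  {1}: w = 4, v = 2
  {2}: w = 8, v = 15
  {3}: w = 6, v = 9
  {1, 2}: w = 12, v = 17
  {1, 3}: w = 10, v = 11
  {2, 3}: w = 14, v = 24
  {1, 2, 3}: w = 18 > 17, infeasible
Best feasible subset: items [2, 3]
Total weight: 14 <= 17, total value: 24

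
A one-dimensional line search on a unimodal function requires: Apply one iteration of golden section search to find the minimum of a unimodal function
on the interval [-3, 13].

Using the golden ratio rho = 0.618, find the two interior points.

Golden section search on [-3, 13].
Golden ratio rho = 0.618 (approx).
Interior points:
  x_1 = -3 + (1-0.618)*16 = 3.1120
  x_2 = -3 + 0.618*16 = 6.8880
Compare f(x_1) and f(x_2) to determine which subinterval to keep.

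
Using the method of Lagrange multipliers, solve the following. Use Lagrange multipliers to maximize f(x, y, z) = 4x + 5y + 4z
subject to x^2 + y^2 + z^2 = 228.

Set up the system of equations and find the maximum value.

Lagrange conditions: 4 = 2*lambda*x, 5 = 2*lambda*y, 4 = 2*lambda*z
So x:4 = y:5 = z:4, i.e. x = 4t, y = 5t, z = 4t
Constraint: t^2*(4^2 + 5^2 + 4^2) = 228
  t^2 * 57 = 228  =>  t = sqrt(4)
Maximum = 4*4t + 5*5t + 4*4t = 57*sqrt(4) = 114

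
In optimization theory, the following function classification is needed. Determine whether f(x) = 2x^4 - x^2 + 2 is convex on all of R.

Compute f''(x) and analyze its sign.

f(x) = 2x^4 - x^2 + 2
f'(x) = 8x^3 + -2x
f''(x) = 24x^2 + -2
f''(0) = -2 < 0, so not convex near x = 0
Therefore, f is not globally convex on R.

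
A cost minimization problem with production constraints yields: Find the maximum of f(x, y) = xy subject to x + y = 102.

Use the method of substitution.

Substitute y = 102 - x into f(x,y) = xy:
g(x) = x(102 - x) = 102x - x^2
g'(x) = 102 - 2x = 0  =>  x = 51
y = 102 - 51 = 51
Maximum value = 51 * 51 = 2601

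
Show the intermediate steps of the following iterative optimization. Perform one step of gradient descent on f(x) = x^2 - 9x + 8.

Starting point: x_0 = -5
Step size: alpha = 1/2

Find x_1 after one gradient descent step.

f(x) = x^2 - 9x + 8
f'(x) = 2x - 9
f'(-5) = 2*-5 + (-9) = -19
x_1 = x_0 - alpha * f'(x_0) = -5 - 1/2 * -19 = 9/2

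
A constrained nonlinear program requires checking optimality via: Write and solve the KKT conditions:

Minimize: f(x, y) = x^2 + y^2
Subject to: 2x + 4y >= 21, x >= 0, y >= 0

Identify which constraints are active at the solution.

KKT conditions for min x^2 + y^2 s.t. 2x + 4y >= 21, x >= 0, y >= 0:
Stationarity: 2x = mu*2 + mu_x, 2y = mu*4 + mu_y, with mu, mu_x, mu_y >= 0
Complementary slackness: mu*(2x + 4y - 21) = 0, mu_x*x = 0, mu_y*y = 0
(0, 0) is infeasible (2*0 + 4*0 < 21), so if mu = 0 stationarity would force x = mu_x/2 >= 0, y = mu_y/2 >= 0 with mu_x*x = mu_y*y = 0, i.e. x = y = 0: contradiction. Hence mu > 0 and 2x + 4y = 21 is active.
Try x > 0, y > 0 (so mu_x = mu_y = 0): x = 2*mu/2, y = 4*mu/2
Substitute: 2*(2*mu/2) + 4*(4*mu/2) = 21
  mu*20/2 = 21 => mu = 21/10
x* = 21/10 > 0, y* = 21/5 > 0, consistent with mu_x = mu_y = 0.
f is convex and the constraints are linear, so this KKT point is the global minimum.
f* = 441/20
Active constraints: 2x + 4y >= 21 (holds with equality, mu = 21/10 > 0); x >= 0 and y >= 0 are inactive (mu_x = mu_y = 0).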